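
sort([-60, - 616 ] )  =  [-616, - 60] 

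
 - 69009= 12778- 81787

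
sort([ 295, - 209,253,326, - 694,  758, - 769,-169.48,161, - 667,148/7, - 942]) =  [-942, - 769, - 694, - 667, - 209, - 169.48,148/7 , 161,253,295,326, 758]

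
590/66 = 295/33 = 8.94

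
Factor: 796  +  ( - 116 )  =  2^3*5^1* 17^1 =680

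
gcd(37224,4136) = 4136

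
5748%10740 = 5748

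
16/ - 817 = - 16/817 = - 0.02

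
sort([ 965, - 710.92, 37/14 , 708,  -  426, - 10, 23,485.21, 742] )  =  [- 710.92, - 426,-10, 37/14, 23,485.21, 708, 742,  965]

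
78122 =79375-1253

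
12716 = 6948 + 5768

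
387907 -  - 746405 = 1134312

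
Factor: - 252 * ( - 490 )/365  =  2^3*3^2*7^3 * 73^( - 1)= 24696/73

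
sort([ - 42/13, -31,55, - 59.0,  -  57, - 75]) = [ - 75, - 59.0, - 57 , - 31, - 42/13, 55]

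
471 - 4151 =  - 3680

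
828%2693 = 828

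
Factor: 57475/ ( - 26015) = -95/43  =  - 5^1*19^1*43^( - 1)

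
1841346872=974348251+866998621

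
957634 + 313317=1270951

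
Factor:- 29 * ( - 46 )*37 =49358 = 2^1*23^1*29^1*37^1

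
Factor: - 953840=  - 2^4* 5^1*11923^1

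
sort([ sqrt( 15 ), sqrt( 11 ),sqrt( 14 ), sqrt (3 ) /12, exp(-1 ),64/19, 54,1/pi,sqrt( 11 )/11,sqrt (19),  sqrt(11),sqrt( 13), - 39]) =[-39,sqrt ( 3)/12,sqrt( 11 )/11,1/pi,exp( - 1 ),sqrt( 11 ), sqrt( 11), 64/19, sqrt( 13 ),sqrt( 14) , sqrt(15), sqrt(19),54]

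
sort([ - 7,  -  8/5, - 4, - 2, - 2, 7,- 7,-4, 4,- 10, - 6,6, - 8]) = [ - 10, - 8 ,  -  7, - 7,- 6, - 4, - 4,-2,  -  2, - 8/5,4,6,  7 ]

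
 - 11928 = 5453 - 17381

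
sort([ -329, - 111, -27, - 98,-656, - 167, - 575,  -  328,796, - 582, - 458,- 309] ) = [ - 656, -582, - 575,-458,-329, -328, - 309, - 167,-111,  -  98,-27, 796] 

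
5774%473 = 98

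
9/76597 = 9/76597 = 0.00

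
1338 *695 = 929910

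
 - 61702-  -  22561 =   -  39141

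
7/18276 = 7/18276 = 0.00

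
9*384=3456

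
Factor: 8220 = 2^2*3^1*5^1*137^1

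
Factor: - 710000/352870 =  - 1000/497 = - 2^3*5^3*7^( - 1 ) * 71^( - 1 ) 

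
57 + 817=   874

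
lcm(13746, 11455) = 68730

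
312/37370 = 156/18685 = 0.01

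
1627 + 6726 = 8353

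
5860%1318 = 588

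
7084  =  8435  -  1351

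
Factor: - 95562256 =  -2^4*73^1*81817^1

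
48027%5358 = 5163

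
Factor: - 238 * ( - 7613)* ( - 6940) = -2^3*5^1 * 7^1*17^1*23^1*331^1*347^1 = - 12574544360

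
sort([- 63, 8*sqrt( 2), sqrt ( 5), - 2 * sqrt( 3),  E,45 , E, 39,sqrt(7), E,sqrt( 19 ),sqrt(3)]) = [  -  63,-2*sqrt(3) , sqrt( 3 ),sqrt( 5 ), sqrt( 7),E , E,  E, sqrt(19),  8* sqrt(2 ), 39, 45 ]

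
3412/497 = 3412/497 =6.87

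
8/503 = 8/503 = 0.02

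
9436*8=75488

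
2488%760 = 208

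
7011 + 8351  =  15362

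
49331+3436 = 52767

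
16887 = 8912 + 7975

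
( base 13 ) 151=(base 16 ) EB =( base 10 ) 235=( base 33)74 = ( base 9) 281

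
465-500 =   -  35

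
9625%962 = 5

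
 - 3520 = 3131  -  6651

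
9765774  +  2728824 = 12494598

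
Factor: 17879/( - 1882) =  - 2^(-1)*19^1= -19/2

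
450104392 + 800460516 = 1250564908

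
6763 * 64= 432832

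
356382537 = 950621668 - 594239131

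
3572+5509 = 9081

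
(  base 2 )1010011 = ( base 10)83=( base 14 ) 5D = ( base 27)32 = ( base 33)2h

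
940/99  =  9 + 49/99 = 9.49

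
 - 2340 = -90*26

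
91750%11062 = 3254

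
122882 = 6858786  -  6735904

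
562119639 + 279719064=841838703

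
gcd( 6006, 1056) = 66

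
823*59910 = 49305930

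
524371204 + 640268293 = 1164639497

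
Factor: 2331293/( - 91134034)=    - 2^ ( - 1)*31^1*37^( - 1 )*47^( - 1 ) * 157^1*479^1*26203^( - 1)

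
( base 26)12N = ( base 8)1357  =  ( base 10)751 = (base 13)45A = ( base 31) o7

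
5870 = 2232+3638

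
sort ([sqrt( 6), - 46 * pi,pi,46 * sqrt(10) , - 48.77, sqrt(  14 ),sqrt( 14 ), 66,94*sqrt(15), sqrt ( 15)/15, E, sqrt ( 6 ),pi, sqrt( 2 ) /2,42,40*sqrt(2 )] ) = [ - 46*pi , - 48.77,  sqrt( 15 )/15, sqrt( 2 ) /2 , sqrt(6 ), sqrt(6 ),E,pi , pi,sqrt(14),sqrt( 14),42, 40*sqrt( 2 ), 66, 46*sqrt( 10), 94*sqrt(15 )]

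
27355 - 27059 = 296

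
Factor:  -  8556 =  - 2^2*3^1*23^1 * 31^1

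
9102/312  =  29  +  9/52 = 29.17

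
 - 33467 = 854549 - 888016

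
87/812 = 3/28 = 0.11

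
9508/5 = 1901 + 3/5=1901.60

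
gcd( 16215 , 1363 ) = 47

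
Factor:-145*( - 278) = 40310 = 2^1 *5^1*29^1*139^1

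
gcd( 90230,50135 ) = 5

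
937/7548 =937/7548 = 0.12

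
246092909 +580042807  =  826135716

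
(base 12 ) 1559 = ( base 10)2517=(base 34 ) 261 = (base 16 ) 9D5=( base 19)6i9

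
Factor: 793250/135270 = 475/81 =3^( - 4 )* 5^2*19^1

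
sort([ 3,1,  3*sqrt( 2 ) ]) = [ 1,  3,3 *sqrt(2) ]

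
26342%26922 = 26342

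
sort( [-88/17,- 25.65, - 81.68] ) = [ - 81.68,  -  25.65,-88/17 ]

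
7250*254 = 1841500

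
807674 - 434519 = 373155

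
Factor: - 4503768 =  - 2^3*3^1*23^1*41^1*199^1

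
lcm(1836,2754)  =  5508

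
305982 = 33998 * 9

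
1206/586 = 603/293= 2.06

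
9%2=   1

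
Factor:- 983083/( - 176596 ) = 2^ ( - 2)*7^ ( - 2)*17^( - 1)*53^( - 1)* 983083^1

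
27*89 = 2403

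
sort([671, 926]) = [ 671, 926] 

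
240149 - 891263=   -  651114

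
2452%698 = 358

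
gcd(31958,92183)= 1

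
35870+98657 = 134527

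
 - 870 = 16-886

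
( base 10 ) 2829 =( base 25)4d4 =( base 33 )2JO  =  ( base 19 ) 7fh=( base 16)B0D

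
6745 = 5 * 1349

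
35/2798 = 35/2798 = 0.01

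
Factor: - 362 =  - 2^1*181^1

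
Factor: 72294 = 2^1*3^1* 12049^1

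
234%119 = 115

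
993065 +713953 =1707018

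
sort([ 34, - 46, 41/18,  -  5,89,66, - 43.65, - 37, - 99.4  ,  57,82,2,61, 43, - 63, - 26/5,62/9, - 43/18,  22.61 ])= [  -  99.4, - 63, - 46,-43.65, - 37, - 26/5,-5  , - 43/18,2  ,  41/18  ,  62/9, 22.61, 34 , 43,57,61,66, 82,89 ] 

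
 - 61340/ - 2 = 30670 + 0/1=30670.00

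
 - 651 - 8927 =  - 9578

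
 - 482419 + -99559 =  - 581978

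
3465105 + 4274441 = 7739546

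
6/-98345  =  -1 + 98339/98345 = - 0.00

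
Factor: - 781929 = - 3^2*283^1 * 307^1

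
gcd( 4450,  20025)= 2225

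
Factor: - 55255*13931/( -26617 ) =17901335/619 = 5^1*257^1*619^( -1)*13931^1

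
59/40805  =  59/40805 = 0.00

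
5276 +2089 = 7365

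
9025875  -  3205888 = 5819987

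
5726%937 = 104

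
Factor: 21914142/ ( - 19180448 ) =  - 2^ ( - 4 )*3^1 * 7^(- 1 )*85627^( - 1) * 3652357^1 = - 10957071/9590224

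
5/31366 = 5/31366 = 0.00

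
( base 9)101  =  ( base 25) 37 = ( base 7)145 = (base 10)82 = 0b1010010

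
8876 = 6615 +2261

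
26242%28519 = 26242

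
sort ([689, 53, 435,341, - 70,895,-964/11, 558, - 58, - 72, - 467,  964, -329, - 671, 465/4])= [  -  671, - 467,- 329,  -  964/11, - 72,-70, - 58, 53 , 465/4,  341, 435, 558, 689,895,964 ] 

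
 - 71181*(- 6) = 427086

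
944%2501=944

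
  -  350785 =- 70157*5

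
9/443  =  9/443 = 0.02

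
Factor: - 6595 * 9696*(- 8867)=567001379040= 2^5*3^1*5^1*101^1*1319^1*8867^1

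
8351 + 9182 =17533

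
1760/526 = 3  +  91/263 = 3.35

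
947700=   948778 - 1078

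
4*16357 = 65428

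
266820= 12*22235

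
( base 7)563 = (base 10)290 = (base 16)122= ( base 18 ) G2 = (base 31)9B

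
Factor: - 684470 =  - 2^1*5^1*68447^1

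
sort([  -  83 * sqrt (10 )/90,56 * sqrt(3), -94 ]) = [ - 94, - 83*sqrt(10)/90, 56*sqrt(3)] 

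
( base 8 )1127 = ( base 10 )599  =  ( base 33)I5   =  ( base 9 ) 735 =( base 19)1ca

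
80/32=2 + 1/2  =  2.50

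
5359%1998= 1363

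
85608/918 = 93 + 13/51= 93.25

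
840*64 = 53760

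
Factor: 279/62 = 2^(  -  1 )*3^2 = 9/2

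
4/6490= 2/3245 = 0.00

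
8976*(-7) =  - 62832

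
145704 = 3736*39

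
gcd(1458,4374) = 1458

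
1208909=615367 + 593542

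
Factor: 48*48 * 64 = 147456 = 2^14*3^2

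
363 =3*121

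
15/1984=15/1984=0.01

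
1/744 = 1/744 = 0.00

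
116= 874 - 758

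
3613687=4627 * 781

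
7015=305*23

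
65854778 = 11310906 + 54543872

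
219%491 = 219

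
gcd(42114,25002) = 6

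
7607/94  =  80+ 87/94  =  80.93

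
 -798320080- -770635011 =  - 27685069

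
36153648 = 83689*432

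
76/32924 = 19/8231 = 0.00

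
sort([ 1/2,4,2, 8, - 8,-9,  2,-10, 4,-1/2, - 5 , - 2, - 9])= [-10, - 9, - 9,-8, - 5, - 2, - 1/2, 1/2, 2, 2,4, 4, 8 ] 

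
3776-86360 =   -  82584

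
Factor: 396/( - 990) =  -2^1* 5^ (-1 ) =- 2/5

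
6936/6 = 1156=1156.00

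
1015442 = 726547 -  - 288895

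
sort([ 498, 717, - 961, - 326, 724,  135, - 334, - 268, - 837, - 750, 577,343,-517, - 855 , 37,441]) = [-961, - 855, - 837, - 750, - 517,-334, - 326,  -  268,37, 135,343 , 441, 498, 577, 717, 724]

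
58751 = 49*1199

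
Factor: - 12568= - 2^3*1571^1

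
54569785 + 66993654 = 121563439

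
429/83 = 5  +  14/83=5.17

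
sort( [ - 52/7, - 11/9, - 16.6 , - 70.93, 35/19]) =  [ - 70.93, - 16.6, - 52/7, - 11/9, 35/19] 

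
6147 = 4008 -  - 2139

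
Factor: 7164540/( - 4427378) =-2^1 * 3^2*5^1 * 17^(-1 )*53^1 *197^ (  -  1)* 661^( - 1)*751^1=-3582270/2213689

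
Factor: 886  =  2^1*443^1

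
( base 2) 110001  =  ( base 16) 31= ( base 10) 49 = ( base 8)61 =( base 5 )144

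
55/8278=55/8278 = 0.01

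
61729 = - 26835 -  - 88564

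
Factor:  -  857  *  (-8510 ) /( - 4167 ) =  - 7293070/4167  =  - 2^1* 3^( - 2)*5^1*23^1*37^1  *  463^ ( - 1 )*857^1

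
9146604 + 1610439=10757043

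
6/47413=6/47413 =0.00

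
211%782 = 211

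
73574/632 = 36787/316 = 116.41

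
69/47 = 1 + 22/47= 1.47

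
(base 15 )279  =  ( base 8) 1064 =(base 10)564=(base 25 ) ME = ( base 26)li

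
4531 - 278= 4253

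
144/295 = 144/295 = 0.49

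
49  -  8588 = - 8539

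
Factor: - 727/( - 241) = 241^ ( - 1)*727^1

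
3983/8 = 3983/8= 497.88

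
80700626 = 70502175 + 10198451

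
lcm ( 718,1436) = 1436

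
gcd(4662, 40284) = 18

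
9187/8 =9187/8= 1148.38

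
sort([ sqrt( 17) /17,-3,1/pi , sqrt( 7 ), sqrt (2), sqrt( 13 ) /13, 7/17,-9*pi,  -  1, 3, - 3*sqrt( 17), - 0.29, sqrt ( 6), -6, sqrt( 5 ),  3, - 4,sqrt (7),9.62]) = [-9*pi, - 3*sqrt(  17),  -  6, - 4, - 3,  -  1, - 0.29, sqrt( 17)/17,sqrt(13 )/13, 1/pi, 7/17, sqrt(2), sqrt( 5),sqrt( 6), sqrt( 7), sqrt( 7 ) , 3,3, 9.62 ] 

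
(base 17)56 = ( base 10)91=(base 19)4F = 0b1011011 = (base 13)70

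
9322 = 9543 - 221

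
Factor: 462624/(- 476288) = -237/244 = -2^(  -  2 )*3^1*61^ ( - 1)*79^1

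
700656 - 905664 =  - 205008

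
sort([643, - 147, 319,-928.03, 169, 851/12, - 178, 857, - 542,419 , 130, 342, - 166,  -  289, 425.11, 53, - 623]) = [ - 928.03, - 623,-542,-289,-178,-166,- 147, 53 , 851/12,130, 169 , 319,342, 419,425.11,643 , 857] 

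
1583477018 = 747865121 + 835611897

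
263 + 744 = 1007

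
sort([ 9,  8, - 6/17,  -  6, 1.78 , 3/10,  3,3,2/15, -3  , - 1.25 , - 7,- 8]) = [-8 , - 7, - 6,-3,  -  1.25,- 6/17,2/15,3/10, 1.78, 3, 3, 8 , 9]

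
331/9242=331/9242 = 0.04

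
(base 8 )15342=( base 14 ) 2718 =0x1AE2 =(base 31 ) 750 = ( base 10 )6882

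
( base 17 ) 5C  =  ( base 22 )49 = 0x61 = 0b1100001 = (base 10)97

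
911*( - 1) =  - 911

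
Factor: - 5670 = -2^1*3^4*5^1*7^1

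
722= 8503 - 7781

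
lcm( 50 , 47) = 2350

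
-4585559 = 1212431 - 5797990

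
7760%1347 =1025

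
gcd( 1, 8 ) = 1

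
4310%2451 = 1859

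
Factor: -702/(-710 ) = 351/355 = 3^3*5^( - 1)*13^1*71^( - 1 ) 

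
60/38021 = 60/38021= 0.00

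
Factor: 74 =2^1*37^1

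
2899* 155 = 449345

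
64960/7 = 9280 = 9280.00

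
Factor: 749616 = 2^4 * 3^1*7^1 * 23^1*97^1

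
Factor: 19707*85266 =2^1 * 3^4*1579^1*6569^1 = 1680337062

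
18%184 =18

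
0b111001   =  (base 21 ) 2F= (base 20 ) 2h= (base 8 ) 71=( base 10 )57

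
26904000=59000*456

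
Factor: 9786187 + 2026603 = 11812790 = 2^1*5^1*11^1*17^1*6317^1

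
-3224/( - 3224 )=1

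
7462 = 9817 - 2355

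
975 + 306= 1281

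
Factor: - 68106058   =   - 2^1*79^1*431051^1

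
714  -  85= 629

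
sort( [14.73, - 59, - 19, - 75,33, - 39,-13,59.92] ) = [ - 75, - 59, - 39, - 19, - 13,  14.73, 33, 59.92] 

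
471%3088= 471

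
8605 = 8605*1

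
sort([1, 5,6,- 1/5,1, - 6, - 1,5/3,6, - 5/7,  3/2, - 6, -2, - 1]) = [ - 6 ,-6, - 2,  -  1, - 1, - 5/7, - 1/5 , 1,1, 3/2, 5/3, 5,6,6]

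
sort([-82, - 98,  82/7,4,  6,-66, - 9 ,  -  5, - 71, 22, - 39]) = [-98, - 82, - 71, - 66, - 39, - 9,-5,4, 6,  82/7,22]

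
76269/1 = 76269= 76269.00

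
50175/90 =557 + 1/2 = 557.50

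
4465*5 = 22325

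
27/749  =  27/749 = 0.04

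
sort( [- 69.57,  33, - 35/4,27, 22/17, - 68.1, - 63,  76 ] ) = [ - 69.57,-68.1, - 63 , - 35/4,22/17, 27, 33 , 76 ]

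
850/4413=850/4413 = 0.19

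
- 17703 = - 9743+  -  7960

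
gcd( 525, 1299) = 3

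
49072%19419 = 10234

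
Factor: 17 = 17^1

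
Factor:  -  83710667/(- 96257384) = 2^( - 3)* 613^1*136559^1*12032173^( - 1 ) 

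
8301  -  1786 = 6515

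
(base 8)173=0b1111011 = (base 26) 4j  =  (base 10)123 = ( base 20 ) 63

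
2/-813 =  - 2/813 = - 0.00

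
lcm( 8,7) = 56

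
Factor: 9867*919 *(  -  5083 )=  - 46091490159 = - 3^1*11^1* 13^2*17^1*23^2*919^1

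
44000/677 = 44000/677 = 64.99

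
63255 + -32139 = 31116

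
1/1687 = 1/1687 =0.00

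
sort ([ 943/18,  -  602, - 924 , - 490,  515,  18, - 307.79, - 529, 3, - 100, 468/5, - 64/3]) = [ - 924,  -  602,-529,  -  490,- 307.79, - 100, -64/3,3,18, 943/18,468/5,515] 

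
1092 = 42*26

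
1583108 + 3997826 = 5580934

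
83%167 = 83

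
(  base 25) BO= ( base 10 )299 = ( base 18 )gb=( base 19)FE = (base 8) 453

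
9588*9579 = 91843452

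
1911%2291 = 1911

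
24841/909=27 + 298/909 = 27.33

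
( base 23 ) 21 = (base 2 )101111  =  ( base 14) 35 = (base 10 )47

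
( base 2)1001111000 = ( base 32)JO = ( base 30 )l2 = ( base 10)632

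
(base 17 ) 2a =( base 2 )101100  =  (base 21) 22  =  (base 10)44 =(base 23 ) 1l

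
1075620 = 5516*195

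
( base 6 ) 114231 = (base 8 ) 23453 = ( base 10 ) 10027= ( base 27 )DKA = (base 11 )7596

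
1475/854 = 1475/854 = 1.73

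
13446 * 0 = 0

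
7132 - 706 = 6426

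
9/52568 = 9/52568  =  0.00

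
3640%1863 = 1777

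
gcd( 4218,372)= 6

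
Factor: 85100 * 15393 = 1309944300=2^2*3^1*5^2*7^1*23^1*37^1 * 733^1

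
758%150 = 8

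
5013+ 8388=13401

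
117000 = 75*1560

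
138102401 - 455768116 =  - 317665715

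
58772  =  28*2099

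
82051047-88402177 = -6351130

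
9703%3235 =3233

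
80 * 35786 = 2862880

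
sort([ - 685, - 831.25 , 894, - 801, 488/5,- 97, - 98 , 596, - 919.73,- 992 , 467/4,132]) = [ - 992, - 919.73,- 831.25, - 801, - 685,-98, - 97,488/5,467/4,  132,596 , 894]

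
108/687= 36/229 = 0.16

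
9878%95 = 93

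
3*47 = 141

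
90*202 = 18180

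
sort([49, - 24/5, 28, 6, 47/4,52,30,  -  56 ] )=[ - 56, - 24/5 , 6, 47/4 , 28, 30, 49, 52] 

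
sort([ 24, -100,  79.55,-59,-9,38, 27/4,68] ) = [ - 100,-59,-9,27/4, 24, 38, 68,79.55] 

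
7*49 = 343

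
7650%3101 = 1448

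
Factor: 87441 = 3^1 * 29147^1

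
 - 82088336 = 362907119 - 444995455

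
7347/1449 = 5 +34/483 = 5.07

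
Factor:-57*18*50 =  - 51300  =  -2^2 * 3^3*5^2*19^1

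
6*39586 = 237516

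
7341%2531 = 2279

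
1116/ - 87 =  - 372/29 = - 12.83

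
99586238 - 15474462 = 84111776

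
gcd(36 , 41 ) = 1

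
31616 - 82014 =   -  50398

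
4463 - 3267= 1196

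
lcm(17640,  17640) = 17640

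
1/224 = 1/224= 0.00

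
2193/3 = 731 = 731.00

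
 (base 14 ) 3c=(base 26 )22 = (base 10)54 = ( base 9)60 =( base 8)66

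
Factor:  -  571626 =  - 2^1*3^2* 11^1 * 2887^1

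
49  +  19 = 68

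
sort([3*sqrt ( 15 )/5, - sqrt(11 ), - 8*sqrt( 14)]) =[ - 8 * sqrt ( 14), -sqrt(11)  ,  3*sqrt( 15 )/5] 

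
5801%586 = 527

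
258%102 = 54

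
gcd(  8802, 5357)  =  1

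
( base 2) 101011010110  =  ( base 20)6ie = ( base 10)2774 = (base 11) 20a2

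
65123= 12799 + 52324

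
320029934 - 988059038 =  - 668029104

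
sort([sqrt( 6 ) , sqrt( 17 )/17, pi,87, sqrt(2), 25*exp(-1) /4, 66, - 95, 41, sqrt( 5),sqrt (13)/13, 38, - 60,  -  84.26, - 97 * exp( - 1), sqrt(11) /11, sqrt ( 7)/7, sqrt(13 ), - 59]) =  [-95, -84.26,-60  ,  -  59,  -  97*exp( - 1), sqrt (17)/17, sqrt( 13)/13, sqrt ( 11 )/11,sqrt ( 7 ) /7,sqrt(2), sqrt (5), 25 * exp( - 1)/4,sqrt(6),pi,sqrt (13), 38, 41, 66, 87 ]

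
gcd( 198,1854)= 18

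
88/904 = 11/113 = 0.10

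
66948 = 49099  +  17849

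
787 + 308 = 1095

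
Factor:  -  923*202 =-2^1*13^1*71^1*101^1 = - 186446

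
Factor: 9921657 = 3^1*3307219^1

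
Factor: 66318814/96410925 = 2^1  *3^( - 3) * 5^( - 2)*13^( - 1 ) * 43^1*107^1 * 7207^1*10987^(-1)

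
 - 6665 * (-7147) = 47634755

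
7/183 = 7/183=0.04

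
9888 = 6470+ 3418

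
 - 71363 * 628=-44815964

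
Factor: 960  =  2^6*3^1 * 5^1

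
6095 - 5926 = 169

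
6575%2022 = 509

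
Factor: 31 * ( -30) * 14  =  - 2^2*3^1*5^1 * 7^1 * 31^1 =- 13020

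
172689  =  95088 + 77601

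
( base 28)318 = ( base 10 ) 2388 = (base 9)3243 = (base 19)6bd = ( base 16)954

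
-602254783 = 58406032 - 660660815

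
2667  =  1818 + 849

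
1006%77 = 5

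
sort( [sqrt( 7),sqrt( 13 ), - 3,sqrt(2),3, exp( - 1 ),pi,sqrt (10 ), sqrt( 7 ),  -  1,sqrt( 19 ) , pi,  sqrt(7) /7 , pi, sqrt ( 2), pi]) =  [ - 3, - 1,  exp( - 1),  sqrt( 7 )/7, sqrt( 2),sqrt(2),sqrt ( 7 ), sqrt(7), 3, pi, pi  ,  pi, pi, sqrt( 10),sqrt( 13 ), sqrt( 19 ) ] 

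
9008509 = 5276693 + 3731816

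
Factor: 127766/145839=2^1*3^( - 1)*173^( - 1) * 193^1 * 281^( - 1)*331^1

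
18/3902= 9/1951 = 0.00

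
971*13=12623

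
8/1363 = 8/1363 = 0.01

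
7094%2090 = 824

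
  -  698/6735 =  - 698/6735 = -0.10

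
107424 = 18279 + 89145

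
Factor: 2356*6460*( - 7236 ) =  - 110130183360 = - 2^6*3^3*5^1*17^1 * 19^2*31^1*67^1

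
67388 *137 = 9232156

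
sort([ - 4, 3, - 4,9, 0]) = [ - 4,  -  4,  0, 3,9]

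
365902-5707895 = - 5341993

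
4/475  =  4/475  =  0.01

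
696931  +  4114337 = 4811268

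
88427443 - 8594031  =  79833412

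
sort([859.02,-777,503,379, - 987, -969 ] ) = [ - 987, - 969, - 777,379, 503,859.02] 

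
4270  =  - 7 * ( - 610) 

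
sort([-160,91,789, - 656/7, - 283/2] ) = [-160, - 283/2, - 656/7,91, 789]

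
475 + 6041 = 6516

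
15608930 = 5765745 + 9843185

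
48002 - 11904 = 36098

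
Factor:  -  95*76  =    -  2^2* 5^1*19^2 = - 7220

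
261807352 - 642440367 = - 380633015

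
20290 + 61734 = 82024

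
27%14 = 13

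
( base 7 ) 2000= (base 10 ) 686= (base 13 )40A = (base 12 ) 492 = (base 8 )1256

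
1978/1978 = 1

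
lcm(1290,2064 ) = 10320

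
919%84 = 79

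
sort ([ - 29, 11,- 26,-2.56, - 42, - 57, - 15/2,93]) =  [ - 57  , - 42, - 29, -26, - 15/2, - 2.56, 11,93]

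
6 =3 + 3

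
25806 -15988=9818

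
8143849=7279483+864366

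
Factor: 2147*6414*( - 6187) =  -  85200298446= - 2^1*3^1*19^1 * 23^1 * 113^1*269^1*1069^1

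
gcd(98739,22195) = 23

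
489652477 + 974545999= 1464198476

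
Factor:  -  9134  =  -2^1*4567^1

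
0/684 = 0  =  0.00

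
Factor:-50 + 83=33= 3^1*11^1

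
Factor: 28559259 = 3^2*863^1*3677^1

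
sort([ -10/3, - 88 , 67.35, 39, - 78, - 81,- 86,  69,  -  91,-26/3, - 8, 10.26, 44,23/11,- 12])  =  [-91 ,-88, - 86,-81, - 78, - 12,-26/3, - 8,  -  10/3,23/11, 10.26, 39, 44,67.35,69]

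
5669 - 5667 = 2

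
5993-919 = 5074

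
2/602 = 1/301 = 0.00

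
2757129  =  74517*37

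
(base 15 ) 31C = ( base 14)382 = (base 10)702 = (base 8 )1276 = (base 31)MK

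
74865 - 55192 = 19673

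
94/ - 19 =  - 5 + 1/19= - 4.95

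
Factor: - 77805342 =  - 2^1 * 3^2 * 19^1*227501^1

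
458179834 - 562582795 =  - 104402961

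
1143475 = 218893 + 924582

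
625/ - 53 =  - 12 + 11/53 = - 11.79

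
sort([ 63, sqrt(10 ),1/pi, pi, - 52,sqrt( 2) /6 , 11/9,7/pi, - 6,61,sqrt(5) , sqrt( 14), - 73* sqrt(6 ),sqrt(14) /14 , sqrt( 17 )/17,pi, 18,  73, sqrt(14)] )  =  [ - 73*sqrt (6), - 52,-6,sqrt( 2)/6, sqrt( 17)/17,sqrt(14)/14, 1/pi,11/9, 7/pi,sqrt(5),  pi,pi,sqrt( 10 ) , sqrt(14),sqrt ( 14), 18,61,63,73]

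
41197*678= 27931566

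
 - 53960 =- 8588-45372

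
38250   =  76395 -38145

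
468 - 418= 50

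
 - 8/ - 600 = 1/75 = 0.01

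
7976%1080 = 416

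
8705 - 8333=372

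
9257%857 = 687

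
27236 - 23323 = 3913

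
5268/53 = 5268/53 = 99.40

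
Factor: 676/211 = 2^2*13^2*211^( - 1)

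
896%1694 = 896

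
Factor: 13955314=2^1*859^1*8123^1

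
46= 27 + 19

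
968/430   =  2 + 54/215 = 2.25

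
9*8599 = 77391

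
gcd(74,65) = 1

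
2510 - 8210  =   - 5700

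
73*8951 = 653423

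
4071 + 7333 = 11404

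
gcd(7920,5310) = 90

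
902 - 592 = 310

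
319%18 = 13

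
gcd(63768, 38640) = 24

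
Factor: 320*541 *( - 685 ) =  - 2^6*5^2 * 137^1*541^1 = - 118587200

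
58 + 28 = 86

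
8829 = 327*27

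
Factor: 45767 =45767^1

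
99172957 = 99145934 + 27023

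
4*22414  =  89656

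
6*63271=379626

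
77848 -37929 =39919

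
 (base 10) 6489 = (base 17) 157c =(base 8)14531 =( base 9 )8810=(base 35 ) 5ae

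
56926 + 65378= 122304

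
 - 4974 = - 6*829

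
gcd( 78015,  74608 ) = 1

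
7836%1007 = 787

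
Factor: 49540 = 2^2*5^1*2477^1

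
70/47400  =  7/4740  =  0.00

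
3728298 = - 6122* ( - 609 )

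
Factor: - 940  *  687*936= - 2^5 * 3^3 * 5^1*13^1* 47^1*229^1 = -  604450080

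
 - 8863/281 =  - 8863/281 = - 31.54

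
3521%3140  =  381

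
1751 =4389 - 2638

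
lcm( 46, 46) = 46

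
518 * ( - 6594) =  - 3415692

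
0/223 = 0 = 0.00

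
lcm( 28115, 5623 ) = 28115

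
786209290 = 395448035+390761255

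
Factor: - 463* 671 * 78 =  - 2^1*3^1*11^1*13^1*61^1*463^1 = -24232494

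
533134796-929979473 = -396844677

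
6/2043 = 2/681= 0.00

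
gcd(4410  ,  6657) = 21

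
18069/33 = 6023/11 = 547.55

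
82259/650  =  82259/650  =  126.55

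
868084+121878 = 989962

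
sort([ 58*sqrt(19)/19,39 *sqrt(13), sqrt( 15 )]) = [ sqrt( 15),58*sqrt ( 19)/19,39*sqrt ( 13) ]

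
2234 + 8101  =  10335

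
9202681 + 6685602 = 15888283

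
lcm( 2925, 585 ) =2925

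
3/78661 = 3/78661 = 0.00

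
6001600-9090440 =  - 3088840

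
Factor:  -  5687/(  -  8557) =11^2*43^( - 1 )*47^1*199^( -1 ) 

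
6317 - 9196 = -2879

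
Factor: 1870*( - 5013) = - 2^1*3^2 * 5^1*11^1*17^1*557^1 = - 9374310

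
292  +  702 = 994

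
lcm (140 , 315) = 1260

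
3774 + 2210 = 5984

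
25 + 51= 76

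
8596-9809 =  - 1213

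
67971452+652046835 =720018287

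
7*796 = 5572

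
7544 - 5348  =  2196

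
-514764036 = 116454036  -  631218072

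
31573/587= 53  +  462/587 = 53.79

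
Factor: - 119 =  - 7^1*17^1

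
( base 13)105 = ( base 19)93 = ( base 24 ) 76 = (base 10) 174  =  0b10101110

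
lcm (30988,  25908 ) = 1580388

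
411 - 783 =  - 372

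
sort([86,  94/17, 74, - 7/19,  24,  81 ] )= [ - 7/19,94/17, 24,  74,81,86 ] 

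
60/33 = 1 + 9/11 = 1.82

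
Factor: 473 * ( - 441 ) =  -  3^2 * 7^2 * 11^1 *43^1= - 208593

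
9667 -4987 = 4680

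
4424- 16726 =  -12302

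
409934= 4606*89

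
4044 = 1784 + 2260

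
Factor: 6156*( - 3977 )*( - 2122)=51951678264 = 2^3 * 3^4 * 19^1*41^1*97^1*1061^1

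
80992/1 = 80992 =80992.00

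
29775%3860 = 2755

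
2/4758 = 1/2379 = 0.00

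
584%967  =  584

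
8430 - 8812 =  - 382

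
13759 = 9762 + 3997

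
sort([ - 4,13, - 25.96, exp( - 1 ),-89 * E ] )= [ - 89*  E, - 25.96,-4,exp( - 1) , 13]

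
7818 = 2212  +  5606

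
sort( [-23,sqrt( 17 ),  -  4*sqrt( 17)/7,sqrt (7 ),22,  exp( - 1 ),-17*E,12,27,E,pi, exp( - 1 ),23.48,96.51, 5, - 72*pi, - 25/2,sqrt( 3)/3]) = [ -72*  pi ,  -  17*E,-23,  -  25/2,-4*sqrt( 17 )/7,exp(  -  1 ), exp( - 1 ),sqrt( 3 )/3,sqrt (7 ),E,pi,sqrt( 17 ), 5,  12, 22,23.48,27, 96.51]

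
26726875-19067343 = 7659532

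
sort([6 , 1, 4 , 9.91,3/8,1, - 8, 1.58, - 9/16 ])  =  [ - 8, - 9/16, 3/8,1, 1,1.58, 4,6,9.91]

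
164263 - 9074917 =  - 8910654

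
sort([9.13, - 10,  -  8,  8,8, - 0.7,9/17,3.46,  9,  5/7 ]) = [ - 10, - 8, - 0.7,9/17, 5/7, 3.46 , 8,8 , 9, 9.13 ] 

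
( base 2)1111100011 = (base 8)1743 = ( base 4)33203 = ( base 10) 995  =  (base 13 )5B7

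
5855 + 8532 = 14387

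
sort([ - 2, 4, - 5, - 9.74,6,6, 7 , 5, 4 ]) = [ - 9.74, - 5, - 2, 4, 4, 5,6,6, 7]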